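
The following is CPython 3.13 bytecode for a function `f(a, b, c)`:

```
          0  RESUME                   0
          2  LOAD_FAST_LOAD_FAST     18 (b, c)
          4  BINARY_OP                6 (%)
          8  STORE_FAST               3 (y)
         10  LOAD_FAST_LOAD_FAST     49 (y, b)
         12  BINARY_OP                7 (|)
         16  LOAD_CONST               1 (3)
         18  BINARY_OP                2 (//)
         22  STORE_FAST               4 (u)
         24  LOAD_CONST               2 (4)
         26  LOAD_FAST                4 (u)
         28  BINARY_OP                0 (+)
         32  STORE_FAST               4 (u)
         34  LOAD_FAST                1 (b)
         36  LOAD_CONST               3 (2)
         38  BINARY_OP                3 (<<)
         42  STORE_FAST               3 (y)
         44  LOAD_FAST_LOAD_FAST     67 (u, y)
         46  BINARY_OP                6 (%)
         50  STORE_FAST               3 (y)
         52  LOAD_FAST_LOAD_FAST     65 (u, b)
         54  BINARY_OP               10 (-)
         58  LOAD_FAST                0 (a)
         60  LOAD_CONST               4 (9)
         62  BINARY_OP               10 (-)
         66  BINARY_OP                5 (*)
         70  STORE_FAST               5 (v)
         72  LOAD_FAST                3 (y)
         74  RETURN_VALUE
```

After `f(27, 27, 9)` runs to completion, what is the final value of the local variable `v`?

-252

LOAD_FAST_LOAD_FAST b,c → push 27,9. Stack: [27, 9]
BINARY_OP % → 27 % 9 = 0. Stack: [0]
STORE_FAST y → y=0. Stack: []
LOAD_FAST_LOAD_FAST y,b → push 0,27. Stack: [0, 27]
BINARY_OP | → 0 | 27 = 27. Stack: [27]
LOAD_CONST → push 3. Stack: [27, 3]
BINARY_OP // → 27 // 3 = 9. Stack: [9]
STORE_FAST u → u=9. Stack: []
LOAD_CONST → push 4. Stack: [4]
LOAD_FAST u → push 9. Stack: [4, 9]
BINARY_OP + → 4 + 9 = 13. Stack: [13]
STORE_FAST u → u=13. Stack: []
LOAD_FAST b → push 27. Stack: [27]
LOAD_CONST → push 2. Stack: [27, 2]
BINARY_OP << → 27 << 2 = 108. Stack: [108]
STORE_FAST y → y=108. Stack: []
LOAD_FAST_LOAD_FAST u,y → push 13,108. Stack: [13, 108]
BINARY_OP % → 13 % 108 = 13. Stack: [13]
STORE_FAST y → y=13. Stack: []
LOAD_FAST_LOAD_FAST u,b → push 13,27. Stack: [13, 27]
BINARY_OP - → 13 - 27 = -14. Stack: [-14]
LOAD_FAST a → push 27. Stack: [-14, 27]
LOAD_CONST → push 9. Stack: [-14, 27, 9]
BINARY_OP - → 27 - 9 = 18. Stack: [-14, 18]
BINARY_OP * → -14 * 18 = -252. Stack: [-252]
STORE_FAST v → v=-252. Stack: []
LOAD_FAST y → push 13. Stack: [13]
RETURN_VALUE → return 13.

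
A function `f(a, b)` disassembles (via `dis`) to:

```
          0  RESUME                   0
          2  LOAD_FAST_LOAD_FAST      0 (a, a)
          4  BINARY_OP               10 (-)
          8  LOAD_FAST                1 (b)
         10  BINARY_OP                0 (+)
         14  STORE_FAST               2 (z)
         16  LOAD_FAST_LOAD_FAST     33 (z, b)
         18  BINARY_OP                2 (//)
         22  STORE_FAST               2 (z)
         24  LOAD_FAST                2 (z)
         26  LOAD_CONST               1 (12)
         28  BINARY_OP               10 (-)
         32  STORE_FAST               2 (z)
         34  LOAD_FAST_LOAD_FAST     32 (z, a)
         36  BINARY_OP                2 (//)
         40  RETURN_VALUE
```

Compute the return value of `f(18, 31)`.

LOAD_FAST_LOAD_FAST a,a → push 18,18. Stack: [18, 18]
BINARY_OP - → 18 - 18 = 0. Stack: [0]
LOAD_FAST b → push 31. Stack: [0, 31]
BINARY_OP + → 0 + 31 = 31. Stack: [31]
STORE_FAST z → z=31. Stack: []
LOAD_FAST_LOAD_FAST z,b → push 31,31. Stack: [31, 31]
BINARY_OP // → 31 // 31 = 1. Stack: [1]
STORE_FAST z → z=1. Stack: []
LOAD_FAST z → push 1. Stack: [1]
LOAD_CONST → push 12. Stack: [1, 12]
BINARY_OP - → 1 - 12 = -11. Stack: [-11]
STORE_FAST z → z=-11. Stack: []
LOAD_FAST_LOAD_FAST z,a → push -11,18. Stack: [-11, 18]
BINARY_OP // → -11 // 18 = -1. Stack: [-1]
RETURN_VALUE → return -1.

-1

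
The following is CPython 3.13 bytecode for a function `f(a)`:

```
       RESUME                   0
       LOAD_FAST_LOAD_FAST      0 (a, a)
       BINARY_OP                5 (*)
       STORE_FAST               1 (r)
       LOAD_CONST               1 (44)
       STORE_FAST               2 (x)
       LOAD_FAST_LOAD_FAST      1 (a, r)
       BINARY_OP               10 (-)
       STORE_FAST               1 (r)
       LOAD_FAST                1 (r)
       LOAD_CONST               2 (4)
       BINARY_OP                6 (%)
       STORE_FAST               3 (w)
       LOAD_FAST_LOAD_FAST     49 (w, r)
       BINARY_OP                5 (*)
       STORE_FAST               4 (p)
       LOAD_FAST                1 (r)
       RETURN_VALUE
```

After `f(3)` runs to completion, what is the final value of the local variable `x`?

LOAD_FAST_LOAD_FAST a,a → push 3,3. Stack: [3, 3]
BINARY_OP * → 3 * 3 = 9. Stack: [9]
STORE_FAST r → r=9. Stack: []
LOAD_CONST → push 44. Stack: [44]
STORE_FAST x → x=44. Stack: []
LOAD_FAST_LOAD_FAST a,r → push 3,9. Stack: [3, 9]
BINARY_OP - → 3 - 9 = -6. Stack: [-6]
STORE_FAST r → r=-6. Stack: []
LOAD_FAST r → push -6. Stack: [-6]
LOAD_CONST → push 4. Stack: [-6, 4]
BINARY_OP % → -6 % 4 = 2. Stack: [2]
STORE_FAST w → w=2. Stack: []
LOAD_FAST_LOAD_FAST w,r → push 2,-6. Stack: [2, -6]
BINARY_OP * → 2 * -6 = -12. Stack: [-12]
STORE_FAST p → p=-12. Stack: []
LOAD_FAST r → push -6. Stack: [-6]
RETURN_VALUE → return -6.

44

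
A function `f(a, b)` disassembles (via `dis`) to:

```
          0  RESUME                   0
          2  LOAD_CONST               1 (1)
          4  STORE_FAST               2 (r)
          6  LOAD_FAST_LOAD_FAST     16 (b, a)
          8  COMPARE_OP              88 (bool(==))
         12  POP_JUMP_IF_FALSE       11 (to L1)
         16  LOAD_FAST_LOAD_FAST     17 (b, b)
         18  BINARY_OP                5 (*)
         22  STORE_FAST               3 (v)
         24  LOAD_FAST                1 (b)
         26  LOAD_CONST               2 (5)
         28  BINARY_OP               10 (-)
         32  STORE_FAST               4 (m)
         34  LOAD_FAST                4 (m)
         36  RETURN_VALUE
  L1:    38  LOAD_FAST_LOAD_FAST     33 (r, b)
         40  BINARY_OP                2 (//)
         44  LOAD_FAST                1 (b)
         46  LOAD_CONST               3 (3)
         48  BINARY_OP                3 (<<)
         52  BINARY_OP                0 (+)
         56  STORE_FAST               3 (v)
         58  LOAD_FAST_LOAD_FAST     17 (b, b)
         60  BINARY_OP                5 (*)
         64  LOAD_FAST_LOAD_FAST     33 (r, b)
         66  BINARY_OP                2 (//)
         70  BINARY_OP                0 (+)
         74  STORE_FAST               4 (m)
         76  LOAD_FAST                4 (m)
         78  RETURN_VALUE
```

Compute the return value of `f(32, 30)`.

LOAD_CONST → push 1. Stack: [1]
STORE_FAST r → r=1. Stack: []
LOAD_FAST_LOAD_FAST b,a → push 30,32. Stack: [30, 32]
COMPARE_OP bool(==) → 30 vs 32 = False. Stack: [False]
POP_JUMP_IF_FALSE → pop False; jump. Stack: []
LOAD_FAST_LOAD_FAST r,b → push 1,30. Stack: [1, 30]
BINARY_OP // → 1 // 30 = 0. Stack: [0]
LOAD_FAST b → push 30. Stack: [0, 30]
LOAD_CONST → push 3. Stack: [0, 30, 3]
BINARY_OP << → 30 << 3 = 240. Stack: [0, 240]
BINARY_OP + → 0 + 240 = 240. Stack: [240]
STORE_FAST v → v=240. Stack: []
LOAD_FAST_LOAD_FAST b,b → push 30,30. Stack: [30, 30]
BINARY_OP * → 30 * 30 = 900. Stack: [900]
LOAD_FAST_LOAD_FAST r,b → push 1,30. Stack: [900, 1, 30]
BINARY_OP // → 1 // 30 = 0. Stack: [900, 0]
BINARY_OP + → 900 + 0 = 900. Stack: [900]
STORE_FAST m → m=900. Stack: []
LOAD_FAST m → push 900. Stack: [900]
RETURN_VALUE → return 900.

900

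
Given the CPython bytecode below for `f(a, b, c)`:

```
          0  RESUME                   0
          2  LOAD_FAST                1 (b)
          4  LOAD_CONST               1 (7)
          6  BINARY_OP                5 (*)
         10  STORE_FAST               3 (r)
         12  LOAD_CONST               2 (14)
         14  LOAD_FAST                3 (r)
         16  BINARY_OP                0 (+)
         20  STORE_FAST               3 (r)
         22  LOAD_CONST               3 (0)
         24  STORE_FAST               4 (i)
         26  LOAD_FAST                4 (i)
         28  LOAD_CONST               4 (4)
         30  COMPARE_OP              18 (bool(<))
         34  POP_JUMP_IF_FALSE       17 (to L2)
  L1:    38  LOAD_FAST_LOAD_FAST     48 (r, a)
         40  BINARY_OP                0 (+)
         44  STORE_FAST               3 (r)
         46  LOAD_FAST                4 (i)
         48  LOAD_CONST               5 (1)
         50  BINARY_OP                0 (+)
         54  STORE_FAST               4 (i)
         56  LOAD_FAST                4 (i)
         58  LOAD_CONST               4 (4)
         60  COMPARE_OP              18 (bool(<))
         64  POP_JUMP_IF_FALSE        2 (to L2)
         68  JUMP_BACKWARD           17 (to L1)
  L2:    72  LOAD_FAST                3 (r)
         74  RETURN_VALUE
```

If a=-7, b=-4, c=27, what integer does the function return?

LOAD_FAST b → push -4. Stack: [-4]
LOAD_CONST → push 7. Stack: [-4, 7]
BINARY_OP * → -4 * 7 = -28. Stack: [-28]
STORE_FAST r → r=-28. Stack: []
LOAD_CONST → push 14. Stack: [14]
LOAD_FAST r → push -28. Stack: [14, -28]
BINARY_OP + → 14 + -28 = -14. Stack: [-14]
STORE_FAST r → r=-14. Stack: []
LOAD_CONST → push 0. Stack: [0]
STORE_FAST i → i=0. Stack: []
LOAD_FAST i → push 0. Stack: [0]
LOAD_CONST → push 4. Stack: [0, 4]
COMPARE_OP bool(<) → 0 vs 4 = True. Stack: [True]
POP_JUMP_IF_FALSE → pop True; no jump. Stack: []
LOAD_FAST_LOAD_FAST r,a → push -14,-7. Stack: [-14, -7]
BINARY_OP + → -14 + -7 = -21. Stack: [-21]
STORE_FAST r → r=-21. Stack: []
LOAD_FAST i → push 0. Stack: [0]
LOAD_CONST → push 1. Stack: [0, 1]
BINARY_OP + → 0 + 1 = 1. Stack: [1]
STORE_FAST i → i=1. Stack: []
LOAD_FAST i → push 1. Stack: [1]
LOAD_CONST → push 4. Stack: [1, 4]
COMPARE_OP bool(<) → 1 vs 4 = True. Stack: [True]
POP_JUMP_IF_FALSE → pop True; no jump. Stack: []
LOAD_FAST_LOAD_FAST r,a → push -21,-7. Stack: [-21, -7]
BINARY_OP + → -21 + -7 = -28. Stack: [-28]
STORE_FAST r → r=-28. Stack: []
LOAD_FAST i → push 1. Stack: [1]
LOAD_CONST → push 1. Stack: [1, 1]
BINARY_OP + → 1 + 1 = 2. Stack: [2]
STORE_FAST i → i=2. Stack: []
LOAD_FAST i → push 2. Stack: [2]
LOAD_CONST → push 4. Stack: [2, 4]
COMPARE_OP bool(<) → 2 vs 4 = True. Stack: [True]
POP_JUMP_IF_FALSE → pop True; no jump. Stack: []
LOAD_FAST_LOAD_FAST r,a → push -28,-7. Stack: [-28, -7]
BINARY_OP + → -28 + -7 = -35. Stack: [-35]
STORE_FAST r → r=-35. Stack: []
LOAD_FAST i → push 2. Stack: [2]
LOAD_CONST → push 1. Stack: [2, 1]
BINARY_OP + → 2 + 1 = 3. Stack: [3]
STORE_FAST i → i=3. Stack: []
LOAD_FAST i → push 3. Stack: [3]
LOAD_CONST → push 4. Stack: [3, 4]
COMPARE_OP bool(<) → 3 vs 4 = True. Stack: [True]
POP_JUMP_IF_FALSE → pop True; no jump. Stack: []
LOAD_FAST_LOAD_FAST r,a → push -35,-7. Stack: [-35, -7]
BINARY_OP + → -35 + -7 = -42. Stack: [-42]
STORE_FAST r → r=-42. Stack: []
LOAD_FAST i → push 3. Stack: [3]
LOAD_CONST → push 1. Stack: [3, 1]
BINARY_OP + → 3 + 1 = 4. Stack: [4]
STORE_FAST i → i=4. Stack: []
LOAD_FAST i → push 4. Stack: [4]
LOAD_CONST → push 4. Stack: [4, 4]
COMPARE_OP bool(<) → 4 vs 4 = False. Stack: [False]
POP_JUMP_IF_FALSE → pop False; jump. Stack: []
LOAD_FAST r → push -42. Stack: [-42]
RETURN_VALUE → return -42.

-42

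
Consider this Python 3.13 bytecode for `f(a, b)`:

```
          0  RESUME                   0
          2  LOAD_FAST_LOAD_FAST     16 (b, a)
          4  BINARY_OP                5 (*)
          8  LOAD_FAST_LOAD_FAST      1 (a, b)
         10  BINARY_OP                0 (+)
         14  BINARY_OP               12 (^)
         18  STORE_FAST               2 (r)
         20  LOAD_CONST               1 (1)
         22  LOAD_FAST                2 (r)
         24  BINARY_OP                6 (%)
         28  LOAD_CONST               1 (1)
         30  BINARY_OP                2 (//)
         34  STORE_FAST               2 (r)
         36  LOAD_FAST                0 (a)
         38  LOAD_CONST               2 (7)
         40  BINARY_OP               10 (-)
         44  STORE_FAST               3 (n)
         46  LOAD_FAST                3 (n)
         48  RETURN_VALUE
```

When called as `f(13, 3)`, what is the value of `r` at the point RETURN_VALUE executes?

LOAD_FAST_LOAD_FAST b,a → push 3,13. Stack: [3, 13]
BINARY_OP * → 3 * 13 = 39. Stack: [39]
LOAD_FAST_LOAD_FAST a,b → push 13,3. Stack: [39, 13, 3]
BINARY_OP + → 13 + 3 = 16. Stack: [39, 16]
BINARY_OP ^ → 39 ^ 16 = 55. Stack: [55]
STORE_FAST r → r=55. Stack: []
LOAD_CONST → push 1. Stack: [1]
LOAD_FAST r → push 55. Stack: [1, 55]
BINARY_OP % → 1 % 55 = 1. Stack: [1]
LOAD_CONST → push 1. Stack: [1, 1]
BINARY_OP // → 1 // 1 = 1. Stack: [1]
STORE_FAST r → r=1. Stack: []
LOAD_FAST a → push 13. Stack: [13]
LOAD_CONST → push 7. Stack: [13, 7]
BINARY_OP - → 13 - 7 = 6. Stack: [6]
STORE_FAST n → n=6. Stack: []
LOAD_FAST n → push 6. Stack: [6]
RETURN_VALUE → return 6.

1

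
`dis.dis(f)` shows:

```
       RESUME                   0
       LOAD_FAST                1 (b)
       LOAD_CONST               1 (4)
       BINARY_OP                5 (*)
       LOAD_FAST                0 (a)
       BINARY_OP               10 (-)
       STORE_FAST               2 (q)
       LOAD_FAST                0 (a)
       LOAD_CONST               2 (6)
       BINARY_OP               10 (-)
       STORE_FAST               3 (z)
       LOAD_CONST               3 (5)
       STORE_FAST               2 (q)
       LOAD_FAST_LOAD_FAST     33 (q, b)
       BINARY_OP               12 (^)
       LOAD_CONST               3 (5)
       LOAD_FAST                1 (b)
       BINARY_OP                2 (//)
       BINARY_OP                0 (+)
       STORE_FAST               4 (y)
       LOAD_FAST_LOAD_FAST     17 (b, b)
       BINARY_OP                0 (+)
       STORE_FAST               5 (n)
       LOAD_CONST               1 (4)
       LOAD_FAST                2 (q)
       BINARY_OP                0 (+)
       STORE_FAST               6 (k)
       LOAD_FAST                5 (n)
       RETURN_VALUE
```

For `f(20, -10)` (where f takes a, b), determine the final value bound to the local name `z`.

LOAD_FAST b → push -10. Stack: [-10]
LOAD_CONST → push 4. Stack: [-10, 4]
BINARY_OP * → -10 * 4 = -40. Stack: [-40]
LOAD_FAST a → push 20. Stack: [-40, 20]
BINARY_OP - → -40 - 20 = -60. Stack: [-60]
STORE_FAST q → q=-60. Stack: []
LOAD_FAST a → push 20. Stack: [20]
LOAD_CONST → push 6. Stack: [20, 6]
BINARY_OP - → 20 - 6 = 14. Stack: [14]
STORE_FAST z → z=14. Stack: []
LOAD_CONST → push 5. Stack: [5]
STORE_FAST q → q=5. Stack: []
LOAD_FAST_LOAD_FAST q,b → push 5,-10. Stack: [5, -10]
BINARY_OP ^ → 5 ^ -10 = -13. Stack: [-13]
LOAD_CONST → push 5. Stack: [-13, 5]
LOAD_FAST b → push -10. Stack: [-13, 5, -10]
BINARY_OP // → 5 // -10 = -1. Stack: [-13, -1]
BINARY_OP + → -13 + -1 = -14. Stack: [-14]
STORE_FAST y → y=-14. Stack: []
LOAD_FAST_LOAD_FAST b,b → push -10,-10. Stack: [-10, -10]
BINARY_OP + → -10 + -10 = -20. Stack: [-20]
STORE_FAST n → n=-20. Stack: []
LOAD_CONST → push 4. Stack: [4]
LOAD_FAST q → push 5. Stack: [4, 5]
BINARY_OP + → 4 + 5 = 9. Stack: [9]
STORE_FAST k → k=9. Stack: []
LOAD_FAST n → push -20. Stack: [-20]
RETURN_VALUE → return -20.

14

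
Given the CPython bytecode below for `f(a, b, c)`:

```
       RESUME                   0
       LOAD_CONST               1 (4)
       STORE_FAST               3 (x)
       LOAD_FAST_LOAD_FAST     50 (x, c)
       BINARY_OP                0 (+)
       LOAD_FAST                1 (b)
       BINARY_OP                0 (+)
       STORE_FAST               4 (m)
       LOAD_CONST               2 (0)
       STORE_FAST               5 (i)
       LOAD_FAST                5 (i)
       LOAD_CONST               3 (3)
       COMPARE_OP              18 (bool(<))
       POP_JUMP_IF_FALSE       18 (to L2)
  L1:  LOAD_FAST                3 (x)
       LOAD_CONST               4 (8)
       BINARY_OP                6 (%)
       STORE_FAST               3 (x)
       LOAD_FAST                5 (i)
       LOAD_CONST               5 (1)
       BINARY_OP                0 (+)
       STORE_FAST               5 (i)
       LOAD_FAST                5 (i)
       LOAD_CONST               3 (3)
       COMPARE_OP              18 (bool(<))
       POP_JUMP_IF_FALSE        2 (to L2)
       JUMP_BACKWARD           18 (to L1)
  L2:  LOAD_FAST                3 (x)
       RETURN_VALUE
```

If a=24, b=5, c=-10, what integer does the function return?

LOAD_CONST → push 4. Stack: [4]
STORE_FAST x → x=4. Stack: []
LOAD_FAST_LOAD_FAST x,c → push 4,-10. Stack: [4, -10]
BINARY_OP + → 4 + -10 = -6. Stack: [-6]
LOAD_FAST b → push 5. Stack: [-6, 5]
BINARY_OP + → -6 + 5 = -1. Stack: [-1]
STORE_FAST m → m=-1. Stack: []
LOAD_CONST → push 0. Stack: [0]
STORE_FAST i → i=0. Stack: []
LOAD_FAST i → push 0. Stack: [0]
LOAD_CONST → push 3. Stack: [0, 3]
COMPARE_OP bool(<) → 0 vs 3 = True. Stack: [True]
POP_JUMP_IF_FALSE → pop True; no jump. Stack: []
LOAD_FAST x → push 4. Stack: [4]
LOAD_CONST → push 8. Stack: [4, 8]
BINARY_OP % → 4 % 8 = 4. Stack: [4]
STORE_FAST x → x=4. Stack: []
LOAD_FAST i → push 0. Stack: [0]
LOAD_CONST → push 1. Stack: [0, 1]
BINARY_OP + → 0 + 1 = 1. Stack: [1]
STORE_FAST i → i=1. Stack: []
LOAD_FAST i → push 1. Stack: [1]
LOAD_CONST → push 3. Stack: [1, 3]
COMPARE_OP bool(<) → 1 vs 3 = True. Stack: [True]
POP_JUMP_IF_FALSE → pop True; no jump. Stack: []
LOAD_FAST x → push 4. Stack: [4]
LOAD_CONST → push 8. Stack: [4, 8]
BINARY_OP % → 4 % 8 = 4. Stack: [4]
STORE_FAST x → x=4. Stack: []
LOAD_FAST i → push 1. Stack: [1]
LOAD_CONST → push 1. Stack: [1, 1]
BINARY_OP + → 1 + 1 = 2. Stack: [2]
STORE_FAST i → i=2. Stack: []
LOAD_FAST i → push 2. Stack: [2]
LOAD_CONST → push 3. Stack: [2, 3]
COMPARE_OP bool(<) → 2 vs 3 = True. Stack: [True]
POP_JUMP_IF_FALSE → pop True; no jump. Stack: []
LOAD_FAST x → push 4. Stack: [4]
LOAD_CONST → push 8. Stack: [4, 8]
BINARY_OP % → 4 % 8 = 4. Stack: [4]
STORE_FAST x → x=4. Stack: []
LOAD_FAST i → push 2. Stack: [2]
LOAD_CONST → push 1. Stack: [2, 1]
BINARY_OP + → 2 + 1 = 3. Stack: [3]
STORE_FAST i → i=3. Stack: []
LOAD_FAST i → push 3. Stack: [3]
LOAD_CONST → push 3. Stack: [3, 3]
COMPARE_OP bool(<) → 3 vs 3 = False. Stack: [False]
POP_JUMP_IF_FALSE → pop False; jump. Stack: []
LOAD_FAST x → push 4. Stack: [4]
RETURN_VALUE → return 4.

4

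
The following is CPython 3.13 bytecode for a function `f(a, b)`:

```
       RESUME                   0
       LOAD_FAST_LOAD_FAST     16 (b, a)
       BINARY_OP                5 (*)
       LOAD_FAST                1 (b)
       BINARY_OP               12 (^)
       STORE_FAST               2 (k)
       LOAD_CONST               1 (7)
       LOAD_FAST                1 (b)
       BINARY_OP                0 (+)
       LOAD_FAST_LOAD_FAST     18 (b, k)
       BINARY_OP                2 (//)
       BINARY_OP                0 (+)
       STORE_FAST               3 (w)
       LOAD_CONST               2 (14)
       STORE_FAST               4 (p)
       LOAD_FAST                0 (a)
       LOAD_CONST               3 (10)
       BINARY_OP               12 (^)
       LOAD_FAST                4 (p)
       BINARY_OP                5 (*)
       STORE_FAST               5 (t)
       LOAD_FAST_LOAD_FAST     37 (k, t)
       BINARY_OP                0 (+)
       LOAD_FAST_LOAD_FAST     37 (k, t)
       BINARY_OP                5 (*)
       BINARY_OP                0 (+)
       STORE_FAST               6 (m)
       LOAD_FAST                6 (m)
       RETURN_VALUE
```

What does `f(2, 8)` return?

2824

LOAD_FAST_LOAD_FAST b,a → push 8,2. Stack: [8, 2]
BINARY_OP * → 8 * 2 = 16. Stack: [16]
LOAD_FAST b → push 8. Stack: [16, 8]
BINARY_OP ^ → 16 ^ 8 = 24. Stack: [24]
STORE_FAST k → k=24. Stack: []
LOAD_CONST → push 7. Stack: [7]
LOAD_FAST b → push 8. Stack: [7, 8]
BINARY_OP + → 7 + 8 = 15. Stack: [15]
LOAD_FAST_LOAD_FAST b,k → push 8,24. Stack: [15, 8, 24]
BINARY_OP // → 8 // 24 = 0. Stack: [15, 0]
BINARY_OP + → 15 + 0 = 15. Stack: [15]
STORE_FAST w → w=15. Stack: []
LOAD_CONST → push 14. Stack: [14]
STORE_FAST p → p=14. Stack: []
LOAD_FAST a → push 2. Stack: [2]
LOAD_CONST → push 10. Stack: [2, 10]
BINARY_OP ^ → 2 ^ 10 = 8. Stack: [8]
LOAD_FAST p → push 14. Stack: [8, 14]
BINARY_OP * → 8 * 14 = 112. Stack: [112]
STORE_FAST t → t=112. Stack: []
LOAD_FAST_LOAD_FAST k,t → push 24,112. Stack: [24, 112]
BINARY_OP + → 24 + 112 = 136. Stack: [136]
LOAD_FAST_LOAD_FAST k,t → push 24,112. Stack: [136, 24, 112]
BINARY_OP * → 24 * 112 = 2688. Stack: [136, 2688]
BINARY_OP + → 136 + 2688 = 2824. Stack: [2824]
STORE_FAST m → m=2824. Stack: []
LOAD_FAST m → push 2824. Stack: [2824]
RETURN_VALUE → return 2824.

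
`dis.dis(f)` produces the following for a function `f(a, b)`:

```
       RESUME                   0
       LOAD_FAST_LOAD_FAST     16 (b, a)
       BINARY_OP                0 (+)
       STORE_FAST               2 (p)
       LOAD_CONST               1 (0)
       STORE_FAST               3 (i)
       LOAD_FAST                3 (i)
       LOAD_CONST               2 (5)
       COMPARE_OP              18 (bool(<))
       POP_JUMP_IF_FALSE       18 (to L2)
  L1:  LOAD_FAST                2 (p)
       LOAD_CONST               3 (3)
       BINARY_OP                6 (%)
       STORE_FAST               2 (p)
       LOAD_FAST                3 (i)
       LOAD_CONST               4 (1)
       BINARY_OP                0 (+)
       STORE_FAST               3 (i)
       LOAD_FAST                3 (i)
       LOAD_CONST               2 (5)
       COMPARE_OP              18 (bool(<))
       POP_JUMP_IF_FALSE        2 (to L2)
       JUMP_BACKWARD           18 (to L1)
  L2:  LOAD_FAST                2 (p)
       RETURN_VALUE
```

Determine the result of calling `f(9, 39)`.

LOAD_FAST_LOAD_FAST b,a → push 39,9
BINARY_OP + → 39 + 9 = 48
STORE_FAST p → p=48
LOAD_CONST → push 0
STORE_FAST i → i=0
LOAD_FAST i → push 0
LOAD_CONST → push 5
COMPARE_OP bool(<) → 0 vs 5 = True
POP_JUMP_IF_FALSE → pop True; no jump
LOAD_FAST p → push 48
LOAD_CONST → push 3
BINARY_OP % → 48 % 3 = 0
STORE_FAST p → p=0
LOAD_FAST i → push 0
LOAD_CONST → push 1
BINARY_OP + → 0 + 1 = 1
STORE_FAST i → i=1
LOAD_FAST i → push 1
LOAD_CONST → push 5
COMPARE_OP bool(<) → 1 vs 5 = True
POP_JUMP_IF_FALSE → pop True; no jump
LOAD_FAST p → push 0
LOAD_CONST → push 3
BINARY_OP % → 0 % 3 = 0
STORE_FAST p → p=0
LOAD_FAST i → push 1
LOAD_CONST → push 1
BINARY_OP + → 1 + 1 = 2
STORE_FAST i → i=2
LOAD_FAST i → push 2
LOAD_CONST → push 5
COMPARE_OP bool(<) → 2 vs 5 = True
POP_JUMP_IF_FALSE → pop True; no jump
LOAD_FAST p → push 0
LOAD_CONST → push 3
BINARY_OP % → 0 % 3 = 0
STORE_FAST p → p=0
LOAD_FAST i → push 2
LOAD_CONST → push 1
BINARY_OP + → 2 + 1 = 3
STORE_FAST i → i=3
LOAD_FAST i → push 3
LOAD_CONST → push 5
COMPARE_OP bool(<) → 3 vs 5 = True
POP_JUMP_IF_FALSE → pop True; no jump
LOAD_FAST p → push 0
LOAD_CONST → push 3
BINARY_OP % → 0 % 3 = 0
STORE_FAST p → p=0
LOAD_FAST i → push 3
LOAD_CONST → push 1
BINARY_OP + → 3 + 1 = 4
STORE_FAST i → i=4
LOAD_FAST i → push 4
LOAD_CONST → push 5
COMPARE_OP bool(<) → 4 vs 5 = True
POP_JUMP_IF_FALSE → pop True; no jump
LOAD_FAST p → push 0
LOAD_CONST → push 3
BINARY_OP % → 0 % 3 = 0
STORE_FAST p → p=0
LOAD_FAST i → push 4
LOAD_CONST → push 1
BINARY_OP + → 4 + 1 = 5
STORE_FAST i → i=5
LOAD_FAST i → push 5
LOAD_CONST → push 5
COMPARE_OP bool(<) → 5 vs 5 = False
POP_JUMP_IF_FALSE → pop False; jump
LOAD_FAST p → push 0
RETURN_VALUE → return 0.

0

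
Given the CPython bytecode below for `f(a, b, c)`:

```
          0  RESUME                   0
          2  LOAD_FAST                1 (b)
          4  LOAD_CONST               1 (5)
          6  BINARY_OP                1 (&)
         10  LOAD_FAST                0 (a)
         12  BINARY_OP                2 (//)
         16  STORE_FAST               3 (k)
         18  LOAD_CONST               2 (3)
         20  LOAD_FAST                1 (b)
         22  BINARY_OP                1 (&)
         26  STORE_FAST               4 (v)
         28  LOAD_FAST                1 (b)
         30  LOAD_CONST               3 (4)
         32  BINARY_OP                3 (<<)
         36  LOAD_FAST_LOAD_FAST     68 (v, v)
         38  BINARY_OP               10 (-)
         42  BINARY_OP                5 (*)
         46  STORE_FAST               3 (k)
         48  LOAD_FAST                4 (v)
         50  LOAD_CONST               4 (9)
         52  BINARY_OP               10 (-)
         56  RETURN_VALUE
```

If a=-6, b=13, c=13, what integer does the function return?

LOAD_FAST b → push 13. Stack: [13]
LOAD_CONST → push 5. Stack: [13, 5]
BINARY_OP & → 13 & 5 = 5. Stack: [5]
LOAD_FAST a → push -6. Stack: [5, -6]
BINARY_OP // → 5 // -6 = -1. Stack: [-1]
STORE_FAST k → k=-1. Stack: []
LOAD_CONST → push 3. Stack: [3]
LOAD_FAST b → push 13. Stack: [3, 13]
BINARY_OP & → 3 & 13 = 1. Stack: [1]
STORE_FAST v → v=1. Stack: []
LOAD_FAST b → push 13. Stack: [13]
LOAD_CONST → push 4. Stack: [13, 4]
BINARY_OP << → 13 << 4 = 208. Stack: [208]
LOAD_FAST_LOAD_FAST v,v → push 1,1. Stack: [208, 1, 1]
BINARY_OP - → 1 - 1 = 0. Stack: [208, 0]
BINARY_OP * → 208 * 0 = 0. Stack: [0]
STORE_FAST k → k=0. Stack: []
LOAD_FAST v → push 1. Stack: [1]
LOAD_CONST → push 9. Stack: [1, 9]
BINARY_OP - → 1 - 9 = -8. Stack: [-8]
RETURN_VALUE → return -8.

-8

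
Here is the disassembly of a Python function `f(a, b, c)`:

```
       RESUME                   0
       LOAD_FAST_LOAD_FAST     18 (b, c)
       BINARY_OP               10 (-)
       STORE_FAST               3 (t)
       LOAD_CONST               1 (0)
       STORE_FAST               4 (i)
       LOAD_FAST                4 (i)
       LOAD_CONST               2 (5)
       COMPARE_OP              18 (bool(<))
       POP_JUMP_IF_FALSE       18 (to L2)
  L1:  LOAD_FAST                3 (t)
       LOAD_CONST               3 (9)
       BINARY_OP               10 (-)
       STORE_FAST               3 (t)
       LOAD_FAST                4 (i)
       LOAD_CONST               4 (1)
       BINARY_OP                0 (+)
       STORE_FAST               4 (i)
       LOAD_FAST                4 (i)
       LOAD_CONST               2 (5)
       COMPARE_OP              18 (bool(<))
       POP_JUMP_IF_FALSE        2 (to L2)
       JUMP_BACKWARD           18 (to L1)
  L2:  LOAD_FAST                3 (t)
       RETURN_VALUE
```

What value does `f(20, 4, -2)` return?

LOAD_FAST_LOAD_FAST b,c → push 4,-2
BINARY_OP - → 4 - -2 = 6
STORE_FAST t → t=6
LOAD_CONST → push 0
STORE_FAST i → i=0
LOAD_FAST i → push 0
LOAD_CONST → push 5
COMPARE_OP bool(<) → 0 vs 5 = True
POP_JUMP_IF_FALSE → pop True; no jump
LOAD_FAST t → push 6
LOAD_CONST → push 9
BINARY_OP - → 6 - 9 = -3
STORE_FAST t → t=-3
LOAD_FAST i → push 0
LOAD_CONST → push 1
BINARY_OP + → 0 + 1 = 1
STORE_FAST i → i=1
LOAD_FAST i → push 1
LOAD_CONST → push 5
COMPARE_OP bool(<) → 1 vs 5 = True
POP_JUMP_IF_FALSE → pop True; no jump
LOAD_FAST t → push -3
LOAD_CONST → push 9
BINARY_OP - → -3 - 9 = -12
STORE_FAST t → t=-12
LOAD_FAST i → push 1
LOAD_CONST → push 1
BINARY_OP + → 1 + 1 = 2
STORE_FAST i → i=2
LOAD_FAST i → push 2
LOAD_CONST → push 5
COMPARE_OP bool(<) → 2 vs 5 = True
POP_JUMP_IF_FALSE → pop True; no jump
LOAD_FAST t → push -12
LOAD_CONST → push 9
BINARY_OP - → -12 - 9 = -21
STORE_FAST t → t=-21
LOAD_FAST i → push 2
LOAD_CONST → push 1
BINARY_OP + → 2 + 1 = 3
STORE_FAST i → i=3
LOAD_FAST i → push 3
LOAD_CONST → push 5
COMPARE_OP bool(<) → 3 vs 5 = True
POP_JUMP_IF_FALSE → pop True; no jump
LOAD_FAST t → push -21
LOAD_CONST → push 9
BINARY_OP - → -21 - 9 = -30
STORE_FAST t → t=-30
LOAD_FAST i → push 3
LOAD_CONST → push 1
BINARY_OP + → 3 + 1 = 4
STORE_FAST i → i=4
LOAD_FAST i → push 4
LOAD_CONST → push 5
COMPARE_OP bool(<) → 4 vs 5 = True
POP_JUMP_IF_FALSE → pop True; no jump
LOAD_FAST t → push -30
LOAD_CONST → push 9
BINARY_OP - → -30 - 9 = -39
STORE_FAST t → t=-39
LOAD_FAST i → push 4
LOAD_CONST → push 1
BINARY_OP + → 4 + 1 = 5
STORE_FAST i → i=5
LOAD_FAST i → push 5
LOAD_CONST → push 5
COMPARE_OP bool(<) → 5 vs 5 = False
POP_JUMP_IF_FALSE → pop False; jump
LOAD_FAST t → push -39
RETURN_VALUE → return -39.

-39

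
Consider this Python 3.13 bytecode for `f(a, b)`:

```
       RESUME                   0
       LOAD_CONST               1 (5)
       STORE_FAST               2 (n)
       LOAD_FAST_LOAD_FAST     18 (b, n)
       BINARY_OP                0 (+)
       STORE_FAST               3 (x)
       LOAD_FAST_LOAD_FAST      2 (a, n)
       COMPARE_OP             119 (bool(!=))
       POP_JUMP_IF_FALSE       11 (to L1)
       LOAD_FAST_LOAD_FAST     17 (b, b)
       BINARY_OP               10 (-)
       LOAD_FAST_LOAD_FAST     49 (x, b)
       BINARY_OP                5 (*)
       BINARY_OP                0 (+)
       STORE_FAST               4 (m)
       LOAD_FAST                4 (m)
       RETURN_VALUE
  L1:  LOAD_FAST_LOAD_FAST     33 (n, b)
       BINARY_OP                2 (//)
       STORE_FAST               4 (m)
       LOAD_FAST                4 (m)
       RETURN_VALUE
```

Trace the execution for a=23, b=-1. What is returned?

-4

LOAD_CONST → push 5. Stack: [5]
STORE_FAST n → n=5. Stack: []
LOAD_FAST_LOAD_FAST b,n → push -1,5. Stack: [-1, 5]
BINARY_OP + → -1 + 5 = 4. Stack: [4]
STORE_FAST x → x=4. Stack: []
LOAD_FAST_LOAD_FAST a,n → push 23,5. Stack: [23, 5]
COMPARE_OP bool(!=) → 23 vs 5 = True. Stack: [True]
POP_JUMP_IF_FALSE → pop True; no jump. Stack: []
LOAD_FAST_LOAD_FAST b,b → push -1,-1. Stack: [-1, -1]
BINARY_OP - → -1 - -1 = 0. Stack: [0]
LOAD_FAST_LOAD_FAST x,b → push 4,-1. Stack: [0, 4, -1]
BINARY_OP * → 4 * -1 = -4. Stack: [0, -4]
BINARY_OP + → 0 + -4 = -4. Stack: [-4]
STORE_FAST m → m=-4. Stack: []
LOAD_FAST m → push -4. Stack: [-4]
RETURN_VALUE → return -4.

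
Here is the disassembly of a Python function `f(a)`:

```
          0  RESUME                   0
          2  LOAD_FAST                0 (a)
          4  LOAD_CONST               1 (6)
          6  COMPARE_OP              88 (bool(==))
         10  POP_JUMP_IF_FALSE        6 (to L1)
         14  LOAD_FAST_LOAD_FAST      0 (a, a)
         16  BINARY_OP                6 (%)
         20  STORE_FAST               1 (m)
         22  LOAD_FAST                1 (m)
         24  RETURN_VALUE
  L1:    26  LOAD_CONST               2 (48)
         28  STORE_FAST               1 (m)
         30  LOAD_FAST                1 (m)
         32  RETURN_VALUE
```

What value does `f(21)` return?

48

LOAD_FAST a → push 21. Stack: [21]
LOAD_CONST → push 6. Stack: [21, 6]
COMPARE_OP bool(==) → 21 vs 6 = False. Stack: [False]
POP_JUMP_IF_FALSE → pop False; jump. Stack: []
LOAD_CONST → push 48. Stack: [48]
STORE_FAST m → m=48. Stack: []
LOAD_FAST m → push 48. Stack: [48]
RETURN_VALUE → return 48.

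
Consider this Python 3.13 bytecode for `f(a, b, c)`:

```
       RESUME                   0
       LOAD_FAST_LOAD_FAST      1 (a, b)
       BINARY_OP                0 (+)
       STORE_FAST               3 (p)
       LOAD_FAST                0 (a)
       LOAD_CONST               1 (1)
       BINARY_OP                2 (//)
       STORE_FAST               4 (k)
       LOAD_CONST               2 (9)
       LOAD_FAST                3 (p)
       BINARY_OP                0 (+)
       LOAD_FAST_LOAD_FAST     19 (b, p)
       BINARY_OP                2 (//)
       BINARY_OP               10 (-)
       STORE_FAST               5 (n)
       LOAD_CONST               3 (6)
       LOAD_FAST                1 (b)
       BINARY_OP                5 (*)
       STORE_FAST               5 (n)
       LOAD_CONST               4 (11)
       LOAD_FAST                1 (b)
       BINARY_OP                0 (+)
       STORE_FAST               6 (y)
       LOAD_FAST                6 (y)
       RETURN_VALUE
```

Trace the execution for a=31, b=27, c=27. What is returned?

LOAD_FAST_LOAD_FAST a,b → push 31,27. Stack: [31, 27]
BINARY_OP + → 31 + 27 = 58. Stack: [58]
STORE_FAST p → p=58. Stack: []
LOAD_FAST a → push 31. Stack: [31]
LOAD_CONST → push 1. Stack: [31, 1]
BINARY_OP // → 31 // 1 = 31. Stack: [31]
STORE_FAST k → k=31. Stack: []
LOAD_CONST → push 9. Stack: [9]
LOAD_FAST p → push 58. Stack: [9, 58]
BINARY_OP + → 9 + 58 = 67. Stack: [67]
LOAD_FAST_LOAD_FAST b,p → push 27,58. Stack: [67, 27, 58]
BINARY_OP // → 27 // 58 = 0. Stack: [67, 0]
BINARY_OP - → 67 - 0 = 67. Stack: [67]
STORE_FAST n → n=67. Stack: []
LOAD_CONST → push 6. Stack: [6]
LOAD_FAST b → push 27. Stack: [6, 27]
BINARY_OP * → 6 * 27 = 162. Stack: [162]
STORE_FAST n → n=162. Stack: []
LOAD_CONST → push 11. Stack: [11]
LOAD_FAST b → push 27. Stack: [11, 27]
BINARY_OP + → 11 + 27 = 38. Stack: [38]
STORE_FAST y → y=38. Stack: []
LOAD_FAST y → push 38. Stack: [38]
RETURN_VALUE → return 38.

38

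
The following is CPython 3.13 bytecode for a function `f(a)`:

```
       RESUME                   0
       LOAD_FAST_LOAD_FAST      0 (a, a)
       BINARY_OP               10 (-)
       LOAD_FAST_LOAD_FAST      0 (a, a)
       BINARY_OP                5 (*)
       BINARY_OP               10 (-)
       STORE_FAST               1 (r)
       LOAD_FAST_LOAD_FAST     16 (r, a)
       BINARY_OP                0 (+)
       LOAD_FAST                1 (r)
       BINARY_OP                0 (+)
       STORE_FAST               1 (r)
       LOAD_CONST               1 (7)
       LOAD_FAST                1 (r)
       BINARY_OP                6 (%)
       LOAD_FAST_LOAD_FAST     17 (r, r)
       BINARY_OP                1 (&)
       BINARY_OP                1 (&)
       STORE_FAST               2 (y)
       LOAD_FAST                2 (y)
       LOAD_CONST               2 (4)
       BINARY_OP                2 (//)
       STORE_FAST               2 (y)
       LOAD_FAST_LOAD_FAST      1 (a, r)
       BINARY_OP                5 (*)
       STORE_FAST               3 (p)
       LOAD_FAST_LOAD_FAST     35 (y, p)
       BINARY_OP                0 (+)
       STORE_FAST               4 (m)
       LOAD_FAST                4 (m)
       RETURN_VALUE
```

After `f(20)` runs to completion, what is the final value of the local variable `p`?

LOAD_FAST_LOAD_FAST a,a → push 20,20. Stack: [20, 20]
BINARY_OP - → 20 - 20 = 0. Stack: [0]
LOAD_FAST_LOAD_FAST a,a → push 20,20. Stack: [0, 20, 20]
BINARY_OP * → 20 * 20 = 400. Stack: [0, 400]
BINARY_OP - → 0 - 400 = -400. Stack: [-400]
STORE_FAST r → r=-400. Stack: []
LOAD_FAST_LOAD_FAST r,a → push -400,20. Stack: [-400, 20]
BINARY_OP + → -400 + 20 = -380. Stack: [-380]
LOAD_FAST r → push -400. Stack: [-380, -400]
BINARY_OP + → -380 + -400 = -780. Stack: [-780]
STORE_FAST r → r=-780. Stack: []
LOAD_CONST → push 7. Stack: [7]
LOAD_FAST r → push -780. Stack: [7, -780]
BINARY_OP % → 7 % -780 = -773. Stack: [-773]
LOAD_FAST_LOAD_FAST r,r → push -780,-780. Stack: [-773, -780, -780]
BINARY_OP & → -780 & -780 = -780. Stack: [-773, -780]
BINARY_OP & → -773 & -780 = -784. Stack: [-784]
STORE_FAST y → y=-784. Stack: []
LOAD_FAST y → push -784. Stack: [-784]
LOAD_CONST → push 4. Stack: [-784, 4]
BINARY_OP // → -784 // 4 = -196. Stack: [-196]
STORE_FAST y → y=-196. Stack: []
LOAD_FAST_LOAD_FAST a,r → push 20,-780. Stack: [20, -780]
BINARY_OP * → 20 * -780 = -15600. Stack: [-15600]
STORE_FAST p → p=-15600. Stack: []
LOAD_FAST_LOAD_FAST y,p → push -196,-15600. Stack: [-196, -15600]
BINARY_OP + → -196 + -15600 = -15796. Stack: [-15796]
STORE_FAST m → m=-15796. Stack: []
LOAD_FAST m → push -15796. Stack: [-15796]
RETURN_VALUE → return -15796.

-15600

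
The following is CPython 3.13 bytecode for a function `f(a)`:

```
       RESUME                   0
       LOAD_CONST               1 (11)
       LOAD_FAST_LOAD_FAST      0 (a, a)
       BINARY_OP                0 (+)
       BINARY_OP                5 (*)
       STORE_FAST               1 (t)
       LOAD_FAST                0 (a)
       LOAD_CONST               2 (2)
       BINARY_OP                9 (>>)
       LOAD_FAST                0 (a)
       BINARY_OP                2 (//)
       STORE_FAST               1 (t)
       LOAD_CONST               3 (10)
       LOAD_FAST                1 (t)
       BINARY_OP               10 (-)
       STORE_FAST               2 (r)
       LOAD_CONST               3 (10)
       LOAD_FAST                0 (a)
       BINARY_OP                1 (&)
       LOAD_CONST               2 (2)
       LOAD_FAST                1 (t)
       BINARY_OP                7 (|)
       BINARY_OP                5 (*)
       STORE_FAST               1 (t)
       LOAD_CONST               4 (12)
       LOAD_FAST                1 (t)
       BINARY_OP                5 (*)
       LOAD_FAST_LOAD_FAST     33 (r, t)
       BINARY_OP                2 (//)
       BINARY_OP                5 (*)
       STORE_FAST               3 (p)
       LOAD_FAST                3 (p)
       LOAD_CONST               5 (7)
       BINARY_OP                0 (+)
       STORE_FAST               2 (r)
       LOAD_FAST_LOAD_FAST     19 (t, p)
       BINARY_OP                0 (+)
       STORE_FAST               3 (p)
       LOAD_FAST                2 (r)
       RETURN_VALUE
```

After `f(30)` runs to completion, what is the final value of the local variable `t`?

20

LOAD_CONST → push 11. Stack: [11]
LOAD_FAST_LOAD_FAST a,a → push 30,30. Stack: [11, 30, 30]
BINARY_OP + → 30 + 30 = 60. Stack: [11, 60]
BINARY_OP * → 11 * 60 = 660. Stack: [660]
STORE_FAST t → t=660. Stack: []
LOAD_FAST a → push 30. Stack: [30]
LOAD_CONST → push 2. Stack: [30, 2]
BINARY_OP >> → 30 >> 2 = 7. Stack: [7]
LOAD_FAST a → push 30. Stack: [7, 30]
BINARY_OP // → 7 // 30 = 0. Stack: [0]
STORE_FAST t → t=0. Stack: []
LOAD_CONST → push 10. Stack: [10]
LOAD_FAST t → push 0. Stack: [10, 0]
BINARY_OP - → 10 - 0 = 10. Stack: [10]
STORE_FAST r → r=10. Stack: []
LOAD_CONST → push 10. Stack: [10]
LOAD_FAST a → push 30. Stack: [10, 30]
BINARY_OP & → 10 & 30 = 10. Stack: [10]
LOAD_CONST → push 2. Stack: [10, 2]
LOAD_FAST t → push 0. Stack: [10, 2, 0]
BINARY_OP | → 2 | 0 = 2. Stack: [10, 2]
BINARY_OP * → 10 * 2 = 20. Stack: [20]
STORE_FAST t → t=20. Stack: []
LOAD_CONST → push 12. Stack: [12]
LOAD_FAST t → push 20. Stack: [12, 20]
BINARY_OP * → 12 * 20 = 240. Stack: [240]
LOAD_FAST_LOAD_FAST r,t → push 10,20. Stack: [240, 10, 20]
BINARY_OP // → 10 // 20 = 0. Stack: [240, 0]
BINARY_OP * → 240 * 0 = 0. Stack: [0]
STORE_FAST p → p=0. Stack: []
LOAD_FAST p → push 0. Stack: [0]
LOAD_CONST → push 7. Stack: [0, 7]
BINARY_OP + → 0 + 7 = 7. Stack: [7]
STORE_FAST r → r=7. Stack: []
LOAD_FAST_LOAD_FAST t,p → push 20,0. Stack: [20, 0]
BINARY_OP + → 20 + 0 = 20. Stack: [20]
STORE_FAST p → p=20. Stack: []
LOAD_FAST r → push 7. Stack: [7]
RETURN_VALUE → return 7.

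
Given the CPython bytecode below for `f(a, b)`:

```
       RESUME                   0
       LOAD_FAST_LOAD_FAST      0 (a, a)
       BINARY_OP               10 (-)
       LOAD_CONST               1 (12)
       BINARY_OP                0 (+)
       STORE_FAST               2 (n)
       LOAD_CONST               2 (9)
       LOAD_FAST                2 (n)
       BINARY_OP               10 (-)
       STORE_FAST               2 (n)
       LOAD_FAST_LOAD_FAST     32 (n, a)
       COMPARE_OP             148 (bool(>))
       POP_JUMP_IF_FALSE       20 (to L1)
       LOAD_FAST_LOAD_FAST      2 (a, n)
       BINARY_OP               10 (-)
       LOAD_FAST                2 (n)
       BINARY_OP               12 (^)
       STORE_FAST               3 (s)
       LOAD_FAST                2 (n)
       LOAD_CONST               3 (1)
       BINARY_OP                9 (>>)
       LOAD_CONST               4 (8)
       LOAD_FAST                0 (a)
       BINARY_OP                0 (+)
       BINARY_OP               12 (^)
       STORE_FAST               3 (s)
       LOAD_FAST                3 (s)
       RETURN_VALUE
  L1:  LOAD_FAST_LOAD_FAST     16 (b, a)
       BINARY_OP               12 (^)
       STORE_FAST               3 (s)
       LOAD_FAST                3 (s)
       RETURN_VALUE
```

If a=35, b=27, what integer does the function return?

56

LOAD_FAST_LOAD_FAST a,a → push 35,35. Stack: [35, 35]
BINARY_OP - → 35 - 35 = 0. Stack: [0]
LOAD_CONST → push 12. Stack: [0, 12]
BINARY_OP + → 0 + 12 = 12. Stack: [12]
STORE_FAST n → n=12. Stack: []
LOAD_CONST → push 9. Stack: [9]
LOAD_FAST n → push 12. Stack: [9, 12]
BINARY_OP - → 9 - 12 = -3. Stack: [-3]
STORE_FAST n → n=-3. Stack: []
LOAD_FAST_LOAD_FAST n,a → push -3,35. Stack: [-3, 35]
COMPARE_OP bool(>) → -3 vs 35 = False. Stack: [False]
POP_JUMP_IF_FALSE → pop False; jump. Stack: []
LOAD_FAST_LOAD_FAST b,a → push 27,35. Stack: [27, 35]
BINARY_OP ^ → 27 ^ 35 = 56. Stack: [56]
STORE_FAST s → s=56. Stack: []
LOAD_FAST s → push 56. Stack: [56]
RETURN_VALUE → return 56.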